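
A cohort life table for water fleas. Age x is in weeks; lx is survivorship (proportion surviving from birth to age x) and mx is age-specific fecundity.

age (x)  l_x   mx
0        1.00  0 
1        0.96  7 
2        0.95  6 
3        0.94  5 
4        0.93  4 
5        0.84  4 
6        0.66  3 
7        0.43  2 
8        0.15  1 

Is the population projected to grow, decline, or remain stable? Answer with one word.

R0 = Σ lx·mx = 0 + 6.72 + 5.7 + 4.7 + 3.72 + 3.36 + 1.98 + 0.86 + 0.15 = 27.19
R0 > 1, so the population is growing.

growing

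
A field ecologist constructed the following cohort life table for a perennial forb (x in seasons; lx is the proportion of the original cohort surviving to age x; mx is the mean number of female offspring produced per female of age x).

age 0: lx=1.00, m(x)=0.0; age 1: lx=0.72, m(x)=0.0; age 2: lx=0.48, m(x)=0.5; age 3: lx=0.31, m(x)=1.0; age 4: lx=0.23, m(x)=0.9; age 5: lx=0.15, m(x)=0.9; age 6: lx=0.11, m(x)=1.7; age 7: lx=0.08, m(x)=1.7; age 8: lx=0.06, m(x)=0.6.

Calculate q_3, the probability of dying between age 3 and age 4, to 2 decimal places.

0.26

q_3 = (l_3 − l_4) / l_3 = (0.31 − 0.23) / 0.31
     = 0.08 / 0.31 = 0.258065… → 0.26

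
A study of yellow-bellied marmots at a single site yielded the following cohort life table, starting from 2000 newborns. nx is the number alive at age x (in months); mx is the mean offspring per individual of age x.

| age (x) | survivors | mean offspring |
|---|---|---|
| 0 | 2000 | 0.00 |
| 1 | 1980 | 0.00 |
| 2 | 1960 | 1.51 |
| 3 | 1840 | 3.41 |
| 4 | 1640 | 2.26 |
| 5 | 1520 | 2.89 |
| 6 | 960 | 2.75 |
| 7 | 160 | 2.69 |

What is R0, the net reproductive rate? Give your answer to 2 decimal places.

lx = nx/n0 = nx/2000: 1, 0.99, 0.98, 0.92, 0.82, 0.76, 0.48, 0.08
lx·mx by age: 0, 0, 1.4798, 3.1372, 1.8532, 2.1964, 1.32, 0.2152
R0 = Σ lx·mx = 10.2018 → 10.20

10.20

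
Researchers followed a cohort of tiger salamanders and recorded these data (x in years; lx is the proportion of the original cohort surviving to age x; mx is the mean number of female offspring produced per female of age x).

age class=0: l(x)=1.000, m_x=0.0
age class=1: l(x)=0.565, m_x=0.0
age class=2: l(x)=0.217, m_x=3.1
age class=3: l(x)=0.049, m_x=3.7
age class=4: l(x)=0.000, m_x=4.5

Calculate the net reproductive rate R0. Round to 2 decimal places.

lx·mx by age: 0, 0, 0.6727, 0.1813, 0
R0 = Σ lx·mx = 0.854 → 0.85

0.85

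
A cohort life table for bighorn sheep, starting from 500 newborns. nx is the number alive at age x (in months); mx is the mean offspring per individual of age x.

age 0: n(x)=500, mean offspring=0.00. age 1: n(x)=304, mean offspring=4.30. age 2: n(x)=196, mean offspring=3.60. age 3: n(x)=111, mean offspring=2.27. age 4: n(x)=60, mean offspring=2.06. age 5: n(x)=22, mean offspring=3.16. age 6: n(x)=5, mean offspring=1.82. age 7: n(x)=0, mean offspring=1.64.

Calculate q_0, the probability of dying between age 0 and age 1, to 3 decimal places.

lx = nx/n0 = nx/500: 1, 0.608, 0.392, 0.222, 0.12, 0.044, 0.01, 0
q_0 = (l_0 − l_1) / l_0 = (1 − 0.608) / 1
     = 0.392 / 1 = 0.392 → 0.392

0.392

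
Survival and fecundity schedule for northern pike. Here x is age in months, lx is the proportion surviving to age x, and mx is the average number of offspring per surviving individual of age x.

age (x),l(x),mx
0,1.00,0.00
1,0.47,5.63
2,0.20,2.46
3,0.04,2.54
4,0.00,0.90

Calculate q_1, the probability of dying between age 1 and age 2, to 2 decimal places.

0.57

q_1 = (l_1 − l_2) / l_1 = (0.47 − 0.2) / 0.47
     = 0.27 / 0.47 = 0.574468… → 0.57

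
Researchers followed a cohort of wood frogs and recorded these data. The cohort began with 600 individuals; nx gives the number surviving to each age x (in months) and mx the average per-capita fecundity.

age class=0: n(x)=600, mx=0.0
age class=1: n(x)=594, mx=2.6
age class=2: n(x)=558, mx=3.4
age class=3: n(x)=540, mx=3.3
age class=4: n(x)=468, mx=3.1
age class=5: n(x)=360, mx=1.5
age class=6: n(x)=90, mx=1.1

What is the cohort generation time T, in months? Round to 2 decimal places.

2.70

lx = nx/n0 = nx/600: 1, 0.99, 0.93, 0.9, 0.78, 0.6, 0.15
lx·mx: 0, 2.574, 3.162, 2.97, 2.418, 0.9, 0.165 → R0 = 12.189
x·lx·mx: 0, 2.574, 6.324, 8.91, 9.672, 4.5, 0.99 → Σ = 32.97
T = 32.97 / 12.189 = 2.704898… → 2.70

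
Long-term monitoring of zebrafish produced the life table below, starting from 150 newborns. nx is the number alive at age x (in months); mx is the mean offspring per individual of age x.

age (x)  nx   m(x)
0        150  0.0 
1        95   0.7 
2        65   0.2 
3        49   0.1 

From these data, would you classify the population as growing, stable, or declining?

declining

lx = nx/n0 = nx/150: 1, 0.63333…, 0.43333…, 0.32667…
R0 = Σ lx·mx = 0 + 0.443333… + 0.086667… + 0.032667… = 0.562667…
R0 < 1, so the population is declining.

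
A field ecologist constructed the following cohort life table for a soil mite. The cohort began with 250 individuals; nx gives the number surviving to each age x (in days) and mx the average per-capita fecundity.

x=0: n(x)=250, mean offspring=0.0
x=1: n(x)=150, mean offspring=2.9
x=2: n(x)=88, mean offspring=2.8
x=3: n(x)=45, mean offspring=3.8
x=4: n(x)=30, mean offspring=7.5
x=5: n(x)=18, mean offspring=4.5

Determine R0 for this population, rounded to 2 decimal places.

lx = nx/n0 = nx/250: 1, 0.6, 0.352, 0.18, 0.12, 0.072
lx·mx by age: 0, 1.74, 0.9856, 0.684, 0.9, 0.324
R0 = Σ lx·mx = 4.6336 → 4.63

4.63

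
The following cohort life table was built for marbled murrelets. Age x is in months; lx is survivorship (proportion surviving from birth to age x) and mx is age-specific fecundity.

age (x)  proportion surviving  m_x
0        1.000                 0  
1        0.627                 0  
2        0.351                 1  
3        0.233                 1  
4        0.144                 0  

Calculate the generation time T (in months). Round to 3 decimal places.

2.399

lx·mx: 0, 0, 0.351, 0.233, 0 → R0 = 0.584
x·lx·mx: 0, 0, 0.702, 0.699, 0 → Σ = 1.401
T = 1.401 / 0.584 = 2.398973… → 2.399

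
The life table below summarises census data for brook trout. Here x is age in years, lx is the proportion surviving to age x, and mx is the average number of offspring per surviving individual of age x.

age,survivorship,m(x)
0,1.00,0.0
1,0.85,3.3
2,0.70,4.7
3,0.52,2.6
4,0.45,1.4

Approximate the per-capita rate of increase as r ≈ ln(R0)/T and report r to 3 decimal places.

R0 = Σ lx·mx = 0 + 2.805 + 3.29 + 1.352 + 0.63 = 8.077
Σ x·lx·mx = 15.961; T = 15.961/8.077 = 1.9761…
r ≈ ln(R0)/T = ln(8.077)/1.9761… = 1.05714… → 1.057

1.057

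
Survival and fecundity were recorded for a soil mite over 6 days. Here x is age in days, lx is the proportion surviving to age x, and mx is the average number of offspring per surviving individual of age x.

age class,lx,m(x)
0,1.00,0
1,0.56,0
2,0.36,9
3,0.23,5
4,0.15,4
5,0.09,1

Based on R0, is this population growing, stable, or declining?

growing

R0 = Σ lx·mx = 0 + 0 + 3.24 + 1.15 + 0.6 + 0.09 = 5.08
R0 > 1, so the population is growing.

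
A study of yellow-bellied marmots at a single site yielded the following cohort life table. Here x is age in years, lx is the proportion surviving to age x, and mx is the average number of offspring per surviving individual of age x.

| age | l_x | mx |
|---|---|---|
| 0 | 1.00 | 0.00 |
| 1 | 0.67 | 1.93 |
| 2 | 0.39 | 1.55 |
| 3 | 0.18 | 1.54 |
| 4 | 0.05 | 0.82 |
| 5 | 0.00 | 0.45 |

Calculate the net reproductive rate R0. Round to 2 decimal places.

lx·mx by age: 0, 1.2931, 0.6045, 0.2772, 0.041, 0
R0 = Σ lx·mx = 2.2158 → 2.22

2.22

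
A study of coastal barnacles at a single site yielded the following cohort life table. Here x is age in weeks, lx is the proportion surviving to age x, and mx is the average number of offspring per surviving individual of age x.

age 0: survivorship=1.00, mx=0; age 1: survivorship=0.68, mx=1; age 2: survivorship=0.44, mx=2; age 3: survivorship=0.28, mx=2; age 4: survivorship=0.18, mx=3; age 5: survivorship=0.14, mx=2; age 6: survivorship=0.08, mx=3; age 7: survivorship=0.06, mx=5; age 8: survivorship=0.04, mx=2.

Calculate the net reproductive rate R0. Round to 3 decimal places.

lx·mx by age: 0, 0.68, 0.88, 0.56, 0.54, 0.28, 0.24, 0.3, 0.08
R0 = Σ lx·mx = 3.56 → 3.560

3.560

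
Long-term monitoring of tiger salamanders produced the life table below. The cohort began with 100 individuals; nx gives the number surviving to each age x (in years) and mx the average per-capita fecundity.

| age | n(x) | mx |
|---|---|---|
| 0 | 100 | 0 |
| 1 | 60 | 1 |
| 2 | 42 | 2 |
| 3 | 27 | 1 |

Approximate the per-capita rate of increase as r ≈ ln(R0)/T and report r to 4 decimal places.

lx = nx/n0 = nx/100: 1, 0.6, 0.42, 0.27
R0 = Σ lx·mx = 0 + 0.6 + 0.84 + 0.27 = 1.71
Σ x·lx·mx = 3.09; T = 3.09/1.71 = 1.80702…
r ≈ ln(R0)/T = ln(1.71)/1.80702… = 0.296894… → 0.2969

0.2969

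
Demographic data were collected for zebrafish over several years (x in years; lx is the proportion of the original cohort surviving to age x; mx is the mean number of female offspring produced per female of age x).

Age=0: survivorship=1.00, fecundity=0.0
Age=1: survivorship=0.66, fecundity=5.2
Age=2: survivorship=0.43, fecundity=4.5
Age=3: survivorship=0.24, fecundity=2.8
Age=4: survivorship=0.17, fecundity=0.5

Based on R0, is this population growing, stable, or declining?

R0 = Σ lx·mx = 0 + 3.432 + 1.935 + 0.672 + 0.085 = 6.124
R0 > 1, so the population is growing.

growing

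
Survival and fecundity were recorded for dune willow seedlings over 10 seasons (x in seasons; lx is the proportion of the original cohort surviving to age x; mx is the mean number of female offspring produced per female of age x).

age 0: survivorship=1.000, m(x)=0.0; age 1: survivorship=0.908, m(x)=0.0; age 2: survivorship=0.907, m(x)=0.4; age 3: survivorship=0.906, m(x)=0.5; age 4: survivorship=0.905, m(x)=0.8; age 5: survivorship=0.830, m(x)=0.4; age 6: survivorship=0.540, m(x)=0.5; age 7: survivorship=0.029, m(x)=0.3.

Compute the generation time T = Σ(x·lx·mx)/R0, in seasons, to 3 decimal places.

lx·mx: 0, 0, 0.3628, 0.453, 0.724, 0.332, 0.27, 0.0087 → R0 = 2.1505
x·lx·mx: 0, 0, 0.7256, 1.359, 2.896, 1.66, 1.62, 0.0609 → Σ = 8.3215
T = 8.3215 / 2.1505 = 3.869565… → 3.870

3.870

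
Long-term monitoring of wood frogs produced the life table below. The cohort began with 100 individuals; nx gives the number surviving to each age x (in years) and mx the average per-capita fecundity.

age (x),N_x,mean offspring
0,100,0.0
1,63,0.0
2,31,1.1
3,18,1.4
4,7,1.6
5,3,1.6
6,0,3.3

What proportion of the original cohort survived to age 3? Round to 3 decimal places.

l_3 = n_3/n_0 = 18/100 = 0.18 → 0.180

0.180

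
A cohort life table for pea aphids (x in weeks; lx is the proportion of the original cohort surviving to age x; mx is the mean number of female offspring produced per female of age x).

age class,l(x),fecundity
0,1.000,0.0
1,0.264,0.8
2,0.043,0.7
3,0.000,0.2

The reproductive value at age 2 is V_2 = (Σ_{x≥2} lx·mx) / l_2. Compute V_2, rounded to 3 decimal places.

0.700

lx·mx for x ≥ 2: 0.0301, 0 → sum = 0.0301
V_2 = 0.0301 / l_2 = 0.0301 / 0.043 = 0.7 → 0.700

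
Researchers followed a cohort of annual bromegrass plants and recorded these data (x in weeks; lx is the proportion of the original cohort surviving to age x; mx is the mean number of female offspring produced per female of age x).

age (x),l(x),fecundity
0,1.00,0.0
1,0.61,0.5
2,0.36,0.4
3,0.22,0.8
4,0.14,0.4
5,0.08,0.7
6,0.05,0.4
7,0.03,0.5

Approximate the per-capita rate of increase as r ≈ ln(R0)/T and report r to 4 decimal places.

R0 = Σ lx·mx = 0 + 0.305 + 0.144 + 0.176 + 0.056 + 0.056 + 0.02 + 0.015 = 0.772
Σ x·lx·mx = 1.85; T = 1.85/0.772 = 2.39637…
r ≈ ln(R0)/T = ln(0.772)/2.39637… = -0.107984… → -0.1080

-0.1080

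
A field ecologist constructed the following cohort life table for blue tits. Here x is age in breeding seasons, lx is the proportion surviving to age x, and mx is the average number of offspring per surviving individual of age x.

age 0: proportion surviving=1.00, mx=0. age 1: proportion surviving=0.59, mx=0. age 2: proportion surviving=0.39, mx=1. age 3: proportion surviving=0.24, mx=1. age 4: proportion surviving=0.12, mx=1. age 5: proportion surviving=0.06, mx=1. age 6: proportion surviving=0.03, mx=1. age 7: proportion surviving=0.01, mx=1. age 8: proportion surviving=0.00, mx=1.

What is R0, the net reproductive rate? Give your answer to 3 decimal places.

0.850

lx·mx by age: 0, 0, 0.39, 0.24, 0.12, 0.06, 0.03, 0.01, 0
R0 = Σ lx·mx = 0.85 → 0.850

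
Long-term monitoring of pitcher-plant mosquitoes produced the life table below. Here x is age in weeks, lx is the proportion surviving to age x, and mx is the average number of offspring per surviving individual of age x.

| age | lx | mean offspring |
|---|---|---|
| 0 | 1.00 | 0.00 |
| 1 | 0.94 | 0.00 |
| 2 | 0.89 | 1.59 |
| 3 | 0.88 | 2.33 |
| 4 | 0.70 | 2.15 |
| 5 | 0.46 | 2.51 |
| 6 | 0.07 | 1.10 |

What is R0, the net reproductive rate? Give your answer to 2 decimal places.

lx·mx by age: 0, 0, 1.4151, 2.0504, 1.505, 1.1546, 0.077
R0 = Σ lx·mx = 6.2021 → 6.20

6.20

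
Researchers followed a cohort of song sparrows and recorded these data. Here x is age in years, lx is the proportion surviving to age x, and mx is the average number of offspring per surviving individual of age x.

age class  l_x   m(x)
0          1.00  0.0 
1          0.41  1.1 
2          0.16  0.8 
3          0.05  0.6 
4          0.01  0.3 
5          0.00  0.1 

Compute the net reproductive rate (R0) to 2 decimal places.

lx·mx by age: 0, 0.451, 0.128, 0.03, 0.003, 0
R0 = Σ lx·mx = 0.612 → 0.61

0.61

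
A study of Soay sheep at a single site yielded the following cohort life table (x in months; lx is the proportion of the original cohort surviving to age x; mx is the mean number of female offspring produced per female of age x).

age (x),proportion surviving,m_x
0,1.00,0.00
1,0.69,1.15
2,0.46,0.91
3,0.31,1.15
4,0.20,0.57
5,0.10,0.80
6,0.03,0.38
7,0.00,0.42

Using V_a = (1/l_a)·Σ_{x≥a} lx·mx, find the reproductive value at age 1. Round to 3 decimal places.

2.571

lx·mx for x ≥ 1: 0.7935, 0.4186, 0.3565, 0.114, 0.08, 0.0114, 0 → sum = 1.774
V_1 = 1.774 / l_1 = 1.774 / 0.69 = 2.571014… → 2.571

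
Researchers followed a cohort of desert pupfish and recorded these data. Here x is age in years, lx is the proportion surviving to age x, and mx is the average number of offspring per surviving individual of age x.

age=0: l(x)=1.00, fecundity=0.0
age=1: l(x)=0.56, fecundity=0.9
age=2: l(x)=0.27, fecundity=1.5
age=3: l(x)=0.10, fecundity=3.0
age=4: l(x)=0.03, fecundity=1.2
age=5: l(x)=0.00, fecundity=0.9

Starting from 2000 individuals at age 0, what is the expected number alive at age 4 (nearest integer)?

Expected survivors = N0 · l_4 = 2000 × 0.03 = 60 → 60

60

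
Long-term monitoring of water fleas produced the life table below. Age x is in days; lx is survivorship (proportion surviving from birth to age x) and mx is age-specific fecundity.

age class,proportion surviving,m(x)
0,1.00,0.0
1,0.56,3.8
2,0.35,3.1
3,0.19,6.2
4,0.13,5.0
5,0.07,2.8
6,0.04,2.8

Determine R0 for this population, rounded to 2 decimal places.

lx·mx by age: 0, 2.128, 1.085, 1.178, 0.65, 0.196, 0.112
R0 = Σ lx·mx = 5.349 → 5.35

5.35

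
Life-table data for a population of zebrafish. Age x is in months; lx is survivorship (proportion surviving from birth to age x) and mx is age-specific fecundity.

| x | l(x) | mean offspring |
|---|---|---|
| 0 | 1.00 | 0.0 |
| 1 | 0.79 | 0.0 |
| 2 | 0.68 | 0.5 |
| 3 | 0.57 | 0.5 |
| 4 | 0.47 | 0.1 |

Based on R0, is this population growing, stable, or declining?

declining

R0 = Σ lx·mx = 0 + 0 + 0.34 + 0.285 + 0.047 = 0.672
R0 < 1, so the population is declining.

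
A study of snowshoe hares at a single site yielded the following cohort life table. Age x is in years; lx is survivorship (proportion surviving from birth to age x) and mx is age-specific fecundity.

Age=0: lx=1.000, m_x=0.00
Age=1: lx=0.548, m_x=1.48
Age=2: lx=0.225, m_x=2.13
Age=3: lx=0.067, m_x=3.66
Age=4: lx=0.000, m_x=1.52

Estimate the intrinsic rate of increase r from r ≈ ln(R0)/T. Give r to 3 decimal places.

R0 = Σ lx·mx = 0 + 0.81104 + 0.47925 + 0.24522 + 0 = 1.53551
Σ x·lx·mx = 2.5052; T = 2.5052/1.53551 = 1.63151…
r ≈ ln(R0)/T = ln(1.53551)/1.63151… = 0.26286… → 0.263

0.263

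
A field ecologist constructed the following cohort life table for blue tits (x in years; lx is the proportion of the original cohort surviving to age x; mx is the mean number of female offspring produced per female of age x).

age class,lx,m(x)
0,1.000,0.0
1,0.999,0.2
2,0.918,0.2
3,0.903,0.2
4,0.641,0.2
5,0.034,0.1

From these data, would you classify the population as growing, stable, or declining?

declining

R0 = Σ lx·mx = 0 + 0.1998 + 0.1836 + 0.1806 + 0.1282 + 0.0034 = 0.6956
R0 < 1, so the population is declining.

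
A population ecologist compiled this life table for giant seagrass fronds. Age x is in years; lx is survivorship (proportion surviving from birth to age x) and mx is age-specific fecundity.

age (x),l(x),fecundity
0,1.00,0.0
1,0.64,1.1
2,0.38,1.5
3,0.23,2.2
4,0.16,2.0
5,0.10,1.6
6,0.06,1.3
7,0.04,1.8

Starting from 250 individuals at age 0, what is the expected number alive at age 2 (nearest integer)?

Expected survivors = N0 · l_2 = 250 × 0.38 = 95 → 95

95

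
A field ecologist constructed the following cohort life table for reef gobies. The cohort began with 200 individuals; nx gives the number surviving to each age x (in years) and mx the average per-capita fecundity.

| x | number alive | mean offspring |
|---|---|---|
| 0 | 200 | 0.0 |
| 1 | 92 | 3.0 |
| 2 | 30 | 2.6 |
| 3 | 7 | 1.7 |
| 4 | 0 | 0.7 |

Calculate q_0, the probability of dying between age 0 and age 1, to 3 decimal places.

lx = nx/n0 = nx/200: 1, 0.46, 0.15, 0.035, 0
q_0 = (l_0 − l_1) / l_0 = (1 − 0.46) / 1
     = 0.54 / 1 = 0.54 → 0.540

0.540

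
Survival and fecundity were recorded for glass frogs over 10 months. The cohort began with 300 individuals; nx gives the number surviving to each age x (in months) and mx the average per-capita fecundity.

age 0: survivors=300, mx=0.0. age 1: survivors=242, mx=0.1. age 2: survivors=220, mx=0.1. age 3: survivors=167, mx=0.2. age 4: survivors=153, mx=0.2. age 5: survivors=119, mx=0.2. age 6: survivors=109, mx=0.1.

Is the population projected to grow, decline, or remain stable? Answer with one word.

declining

lx = nx/n0 = nx/300: 1, 0.80667…, 0.73333…, 0.55667…, 0.51, 0.39667…, 0.36333…
R0 = Σ lx·mx = 0 + 0.080667… + 0.073333… + 0.111333… + 0.102 + 0.079333… + 0.036333… = 0.483…
R0 < 1, so the population is declining.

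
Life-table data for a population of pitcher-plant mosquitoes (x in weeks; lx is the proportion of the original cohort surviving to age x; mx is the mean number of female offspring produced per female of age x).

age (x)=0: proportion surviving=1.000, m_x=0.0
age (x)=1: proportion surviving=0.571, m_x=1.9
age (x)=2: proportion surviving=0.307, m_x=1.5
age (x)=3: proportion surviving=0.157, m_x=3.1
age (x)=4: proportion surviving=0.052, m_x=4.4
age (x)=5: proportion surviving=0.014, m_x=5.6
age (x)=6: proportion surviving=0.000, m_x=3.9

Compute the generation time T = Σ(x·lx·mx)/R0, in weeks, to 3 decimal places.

lx·mx: 0, 1.0849, 0.4605, 0.4867, 0.2288, 0.0784, 0 → R0 = 2.3393
x·lx·mx: 0, 1.0849, 0.921, 1.4601, 0.9152, 0.392, 0 → Σ = 4.7732
T = 4.7732 / 2.3393 = 2.040439… → 2.040

2.040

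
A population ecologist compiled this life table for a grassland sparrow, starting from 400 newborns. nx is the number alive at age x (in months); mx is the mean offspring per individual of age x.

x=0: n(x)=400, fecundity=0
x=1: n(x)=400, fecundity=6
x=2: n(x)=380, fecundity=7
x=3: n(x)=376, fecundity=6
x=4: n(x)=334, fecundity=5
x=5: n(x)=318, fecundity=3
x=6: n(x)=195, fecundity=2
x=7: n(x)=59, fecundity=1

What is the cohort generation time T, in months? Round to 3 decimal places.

2.762

lx = nx/n0 = nx/400: 1, 1, 0.95, 0.94, 0.835, 0.795, 0.4875, 0.1475
lx·mx: 0, 6, 6.65, 5.64, 4.175, 2.385, 0.975, 0.1475 → R0 = 25.9725
x·lx·mx: 0, 6, 13.3, 16.92, 16.7, 11.925, 5.85, 1.0325 → Σ = 71.7275
T = 71.7275 / 25.9725 = 2.761671… → 2.762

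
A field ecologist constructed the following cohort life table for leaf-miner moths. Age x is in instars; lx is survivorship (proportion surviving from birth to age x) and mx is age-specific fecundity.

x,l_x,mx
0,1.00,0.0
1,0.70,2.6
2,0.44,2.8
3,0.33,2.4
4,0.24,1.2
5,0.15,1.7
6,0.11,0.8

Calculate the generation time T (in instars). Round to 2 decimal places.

lx·mx: 0, 1.82, 1.232, 0.792, 0.288, 0.255, 0.088 → R0 = 4.475
x·lx·mx: 0, 1.82, 2.464, 2.376, 1.152, 1.275, 0.528 → Σ = 9.615
T = 9.615 / 4.475 = 2.148603… → 2.15

2.15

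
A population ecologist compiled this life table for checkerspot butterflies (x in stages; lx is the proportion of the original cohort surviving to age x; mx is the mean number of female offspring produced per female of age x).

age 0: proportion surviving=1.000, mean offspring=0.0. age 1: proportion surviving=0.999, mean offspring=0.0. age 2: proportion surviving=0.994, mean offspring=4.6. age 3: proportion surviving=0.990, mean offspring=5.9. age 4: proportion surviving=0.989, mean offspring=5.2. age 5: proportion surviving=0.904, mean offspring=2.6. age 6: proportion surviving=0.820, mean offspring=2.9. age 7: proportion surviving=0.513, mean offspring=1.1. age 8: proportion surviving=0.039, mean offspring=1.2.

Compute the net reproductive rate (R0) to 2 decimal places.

lx·mx by age: 0, 0, 4.5724, 5.841, 5.1428, 2.3504, 2.378, 0.5643, 0.0468
R0 = Σ lx·mx = 20.8957 → 20.90

20.90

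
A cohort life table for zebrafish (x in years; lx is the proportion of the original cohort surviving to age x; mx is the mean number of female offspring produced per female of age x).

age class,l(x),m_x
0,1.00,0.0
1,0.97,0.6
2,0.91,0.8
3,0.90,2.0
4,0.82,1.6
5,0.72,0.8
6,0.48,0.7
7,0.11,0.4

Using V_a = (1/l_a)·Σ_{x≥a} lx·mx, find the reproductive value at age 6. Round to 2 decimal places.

0.79

lx·mx for x ≥ 6: 0.336, 0.044 → sum = 0.38
V_6 = 0.38 / l_6 = 0.38 / 0.48 = 0.791667… → 0.79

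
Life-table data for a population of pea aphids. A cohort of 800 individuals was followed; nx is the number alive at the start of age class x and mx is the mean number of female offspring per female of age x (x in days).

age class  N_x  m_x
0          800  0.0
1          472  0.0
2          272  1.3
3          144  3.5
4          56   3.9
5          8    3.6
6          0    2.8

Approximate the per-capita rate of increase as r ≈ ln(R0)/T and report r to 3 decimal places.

0.110

lx = nx/n0 = nx/800: 1, 0.59, 0.34, 0.18, 0.07, 0.01, 0
R0 = Σ lx·mx = 0 + 0 + 0.442 + 0.63 + 0.273 + 0.036 + 0 = 1.381
Σ x·lx·mx = 4.046; T = 4.046/1.381 = 2.92976…
r ≈ ln(R0)/T = ln(1.381)/2.92976… = 0.11018… → 0.110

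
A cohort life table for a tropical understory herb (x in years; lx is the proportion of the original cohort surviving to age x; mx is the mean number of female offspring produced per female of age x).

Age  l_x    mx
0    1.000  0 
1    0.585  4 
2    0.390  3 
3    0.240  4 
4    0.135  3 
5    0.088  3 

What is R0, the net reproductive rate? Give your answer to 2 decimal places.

5.14

lx·mx by age: 0, 2.34, 1.17, 0.96, 0.405, 0.264
R0 = Σ lx·mx = 5.139 → 5.14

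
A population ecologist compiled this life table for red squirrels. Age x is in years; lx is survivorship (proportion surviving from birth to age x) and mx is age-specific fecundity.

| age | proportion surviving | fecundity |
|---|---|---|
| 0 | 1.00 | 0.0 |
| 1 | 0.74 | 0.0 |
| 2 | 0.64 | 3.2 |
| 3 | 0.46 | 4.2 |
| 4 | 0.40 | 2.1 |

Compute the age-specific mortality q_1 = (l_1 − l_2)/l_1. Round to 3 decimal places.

q_1 = (l_1 − l_2) / l_1 = (0.74 − 0.64) / 0.74
     = 0.1 / 0.74 = 0.135135… → 0.135

0.135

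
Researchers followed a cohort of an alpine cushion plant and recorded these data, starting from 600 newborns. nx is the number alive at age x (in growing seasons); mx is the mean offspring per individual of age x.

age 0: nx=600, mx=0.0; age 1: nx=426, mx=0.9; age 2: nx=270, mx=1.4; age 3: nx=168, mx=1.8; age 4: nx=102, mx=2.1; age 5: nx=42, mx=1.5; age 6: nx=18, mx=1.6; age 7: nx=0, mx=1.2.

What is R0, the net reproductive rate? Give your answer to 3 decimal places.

lx = nx/n0 = nx/600: 1, 0.71, 0.45, 0.28, 0.17, 0.07, 0.03, 0
lx·mx by age: 0, 0.639, 0.63, 0.504, 0.357, 0.105, 0.048, 0
R0 = Σ lx·mx = 2.283 → 2.283

2.283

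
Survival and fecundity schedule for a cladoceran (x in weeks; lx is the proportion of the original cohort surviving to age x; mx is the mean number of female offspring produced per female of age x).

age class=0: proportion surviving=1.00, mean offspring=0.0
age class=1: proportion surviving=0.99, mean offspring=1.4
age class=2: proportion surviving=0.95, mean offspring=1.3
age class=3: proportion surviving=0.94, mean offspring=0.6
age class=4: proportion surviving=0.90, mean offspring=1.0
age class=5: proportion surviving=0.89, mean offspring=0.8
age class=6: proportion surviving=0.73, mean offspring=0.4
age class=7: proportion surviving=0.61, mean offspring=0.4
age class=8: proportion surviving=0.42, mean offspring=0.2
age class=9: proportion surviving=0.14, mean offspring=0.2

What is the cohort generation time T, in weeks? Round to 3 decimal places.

lx·mx: 0, 1.386, 1.235, 0.564, 0.9, 0.712, 0.292, 0.244, 0.084, 0.028 → R0 = 5.445
x·lx·mx: 0, 1.386, 2.47, 1.692, 3.6, 3.56, 1.752, 1.708, 0.672, 0.252 → Σ = 17.092
T = 17.092 / 5.445 = 3.139027… → 3.139

3.139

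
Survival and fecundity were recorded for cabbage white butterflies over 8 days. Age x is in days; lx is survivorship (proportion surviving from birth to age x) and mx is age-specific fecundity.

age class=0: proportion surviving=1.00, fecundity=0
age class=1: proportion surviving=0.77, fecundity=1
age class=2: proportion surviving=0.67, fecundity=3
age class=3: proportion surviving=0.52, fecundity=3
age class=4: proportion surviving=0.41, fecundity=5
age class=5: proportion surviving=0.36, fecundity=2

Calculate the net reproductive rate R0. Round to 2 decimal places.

7.11

lx·mx by age: 0, 0.77, 2.01, 1.56, 2.05, 0.72
R0 = Σ lx·mx = 7.11 → 7.11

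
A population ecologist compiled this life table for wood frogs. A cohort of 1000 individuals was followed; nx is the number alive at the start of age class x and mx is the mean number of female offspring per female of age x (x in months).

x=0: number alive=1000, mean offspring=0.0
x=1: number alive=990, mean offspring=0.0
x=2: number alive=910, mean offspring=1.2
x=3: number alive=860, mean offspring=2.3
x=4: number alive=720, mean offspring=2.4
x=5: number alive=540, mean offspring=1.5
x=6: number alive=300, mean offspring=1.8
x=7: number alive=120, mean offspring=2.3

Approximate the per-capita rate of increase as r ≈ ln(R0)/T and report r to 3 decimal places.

0.493

lx = nx/n0 = nx/1000: 1, 0.99, 0.91, 0.86, 0.72, 0.54, 0.3, 0.12
R0 = Σ lx·mx = 0 + 0 + 1.092 + 1.978 + 1.728 + 0.81 + 0.54 + 0.276 = 6.424
Σ x·lx·mx = 24.252; T = 24.252/6.424 = 3.77522…
r ≈ ln(R0)/T = ln(6.424)/3.77522… = 0.4927… → 0.493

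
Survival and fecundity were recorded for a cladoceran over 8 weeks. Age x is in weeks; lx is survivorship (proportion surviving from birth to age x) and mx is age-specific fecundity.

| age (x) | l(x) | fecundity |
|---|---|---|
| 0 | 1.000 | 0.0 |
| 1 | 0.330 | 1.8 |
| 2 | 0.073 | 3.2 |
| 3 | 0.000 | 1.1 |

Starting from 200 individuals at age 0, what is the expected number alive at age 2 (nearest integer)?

15

Expected survivors = N0 · l_2 = 200 × 0.073 = 14.6 → 15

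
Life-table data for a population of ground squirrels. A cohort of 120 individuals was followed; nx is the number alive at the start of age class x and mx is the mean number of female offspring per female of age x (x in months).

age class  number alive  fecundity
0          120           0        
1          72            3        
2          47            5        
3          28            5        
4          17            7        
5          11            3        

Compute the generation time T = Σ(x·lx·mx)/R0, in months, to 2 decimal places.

lx = nx/n0 = nx/120: 1, 0.6, 0.39167…, 0.23333…, 0.14167…, 0.09167…
lx·mx: 0, 1.8, 1.958333…, 1.166667…, 0.991667…, 0.275… → R0 = 6.191667…
x·lx·mx: 0, 1.8, 3.916667…, 3.5…, 3.966667…, 1.375… → Σ = 14.558333…
T = 14.558333… / 6.191667… = 2.351279… → 2.35

2.35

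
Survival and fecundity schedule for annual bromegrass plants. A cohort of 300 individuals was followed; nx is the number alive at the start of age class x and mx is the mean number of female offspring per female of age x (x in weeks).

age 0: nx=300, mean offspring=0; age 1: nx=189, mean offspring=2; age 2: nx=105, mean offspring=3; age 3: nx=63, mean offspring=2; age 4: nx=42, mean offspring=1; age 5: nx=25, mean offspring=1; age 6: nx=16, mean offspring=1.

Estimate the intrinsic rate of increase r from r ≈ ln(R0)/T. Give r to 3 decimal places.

0.559

lx = nx/n0 = nx/300: 1, 0.63, 0.35, 0.21, 0.14, 0.08333…, 0.05333…
R0 = Σ lx·mx = 0 + 1.26 + 1.05 + 0.42 + 0.14 + 0.08333… + 0.05333… = 3.006667…
Σ x·lx·mx = 5.916667…; T = 5.916667…/3.006667… = 1.96785…
r ≈ ln(R0)/T = ln(3.006667…)/1.96785… = 0.55941… → 0.559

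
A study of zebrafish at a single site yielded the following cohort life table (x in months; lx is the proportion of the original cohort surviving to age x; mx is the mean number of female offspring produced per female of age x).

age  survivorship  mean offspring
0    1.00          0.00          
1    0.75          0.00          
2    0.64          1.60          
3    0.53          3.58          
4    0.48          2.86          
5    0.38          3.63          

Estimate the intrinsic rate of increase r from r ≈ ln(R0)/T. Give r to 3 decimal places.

R0 = Σ lx·mx = 0 + 0 + 1.024 + 1.8974 + 1.3728 + 1.3794 = 5.6736
Σ x·lx·mx = 20.1284; T = 20.1284/5.6736 = 3.54773…
r ≈ ln(R0)/T = ln(5.6736)/3.54773… = 0.48928… → 0.489

0.489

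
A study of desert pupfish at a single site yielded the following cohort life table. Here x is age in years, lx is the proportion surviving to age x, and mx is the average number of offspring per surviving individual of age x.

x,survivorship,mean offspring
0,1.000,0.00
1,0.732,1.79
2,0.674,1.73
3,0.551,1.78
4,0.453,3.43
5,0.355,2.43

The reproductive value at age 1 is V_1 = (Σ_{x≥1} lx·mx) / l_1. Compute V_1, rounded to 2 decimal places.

lx·mx for x ≥ 1: 1.31028, 1.16602, 0.98078, 1.55379, 0.86265 → sum = 5.87352
V_1 = 5.87352 / l_1 = 5.87352 / 0.732 = 8.023934… → 8.02

8.02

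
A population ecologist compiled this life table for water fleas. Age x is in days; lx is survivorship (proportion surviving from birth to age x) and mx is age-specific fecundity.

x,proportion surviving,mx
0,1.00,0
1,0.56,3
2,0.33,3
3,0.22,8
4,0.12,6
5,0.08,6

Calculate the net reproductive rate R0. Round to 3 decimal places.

lx·mx by age: 0, 1.68, 0.99, 1.76, 0.72, 0.48
R0 = Σ lx·mx = 5.63 → 5.630

5.630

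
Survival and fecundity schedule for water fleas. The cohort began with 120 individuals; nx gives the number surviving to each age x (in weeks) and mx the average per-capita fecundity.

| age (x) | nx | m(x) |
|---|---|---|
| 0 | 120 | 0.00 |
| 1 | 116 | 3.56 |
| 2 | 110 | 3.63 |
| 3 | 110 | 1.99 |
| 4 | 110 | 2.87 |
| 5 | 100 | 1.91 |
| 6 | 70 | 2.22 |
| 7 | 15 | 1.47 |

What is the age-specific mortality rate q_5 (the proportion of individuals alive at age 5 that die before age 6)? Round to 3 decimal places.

0.300

lx = nx/n0 = nx/120: 1, 0.96667…, 0.91667…, 0.91667…, 0.91667…, 0.83333…, 0.58333…, 0.125
q_5 = (l_5 − l_6) / l_5 = (0.833333… − 0.583333…) / 0.833333…
     = 0.25… / 0.833333… = 0.3… → 0.300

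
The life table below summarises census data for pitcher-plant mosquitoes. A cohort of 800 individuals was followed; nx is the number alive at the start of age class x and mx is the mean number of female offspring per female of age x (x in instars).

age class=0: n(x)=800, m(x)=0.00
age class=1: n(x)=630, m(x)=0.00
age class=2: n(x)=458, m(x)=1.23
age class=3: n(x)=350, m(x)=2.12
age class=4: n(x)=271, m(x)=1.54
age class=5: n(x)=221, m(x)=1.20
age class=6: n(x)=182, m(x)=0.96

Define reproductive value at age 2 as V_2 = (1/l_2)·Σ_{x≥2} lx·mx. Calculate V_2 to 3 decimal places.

lx = nx/n0 = nx/800: 1, 0.7875, 0.5725, 0.4375, 0.33875, 0.27625, 0.2275
lx·mx for x ≥ 2: 0.704175, 0.9275, 0.521675…, 0.3315…, 0.2184 → sum = 2.70325…
V_2 = 2.70325… / l_2 = 2.70325… / 0.5725 = 4.721834… → 4.722

4.722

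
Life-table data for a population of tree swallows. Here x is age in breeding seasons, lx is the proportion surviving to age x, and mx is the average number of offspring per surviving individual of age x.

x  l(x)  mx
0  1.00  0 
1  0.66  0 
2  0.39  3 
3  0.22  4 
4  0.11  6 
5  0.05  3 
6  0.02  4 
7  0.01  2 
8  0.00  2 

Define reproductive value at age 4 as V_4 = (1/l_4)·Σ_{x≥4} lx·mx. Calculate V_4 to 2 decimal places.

8.27

lx·mx for x ≥ 4: 0.66, 0.15, 0.08, 0.02, 0 → sum = 0.91
V_4 = 0.91 / l_4 = 0.91 / 0.11 = 8.272727… → 8.27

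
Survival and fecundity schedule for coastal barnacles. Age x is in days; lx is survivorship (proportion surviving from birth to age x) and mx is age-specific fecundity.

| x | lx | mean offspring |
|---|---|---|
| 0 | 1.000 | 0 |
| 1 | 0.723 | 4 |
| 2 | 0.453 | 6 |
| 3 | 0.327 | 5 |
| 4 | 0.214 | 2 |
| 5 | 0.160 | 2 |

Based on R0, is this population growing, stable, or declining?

growing

R0 = Σ lx·mx = 0 + 2.892 + 2.718 + 1.635 + 0.428 + 0.32 = 7.993
R0 > 1, so the population is growing.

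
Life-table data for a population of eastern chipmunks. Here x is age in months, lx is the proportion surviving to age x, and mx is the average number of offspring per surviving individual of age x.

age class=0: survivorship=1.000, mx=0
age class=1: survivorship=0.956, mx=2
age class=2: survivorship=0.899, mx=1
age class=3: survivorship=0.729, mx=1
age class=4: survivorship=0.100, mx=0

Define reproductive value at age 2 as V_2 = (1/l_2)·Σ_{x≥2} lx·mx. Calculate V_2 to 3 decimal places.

1.811

lx·mx for x ≥ 2: 0.899, 0.729, 0 → sum = 1.628
V_2 = 1.628 / l_2 = 1.628 / 0.899 = 1.810901… → 1.811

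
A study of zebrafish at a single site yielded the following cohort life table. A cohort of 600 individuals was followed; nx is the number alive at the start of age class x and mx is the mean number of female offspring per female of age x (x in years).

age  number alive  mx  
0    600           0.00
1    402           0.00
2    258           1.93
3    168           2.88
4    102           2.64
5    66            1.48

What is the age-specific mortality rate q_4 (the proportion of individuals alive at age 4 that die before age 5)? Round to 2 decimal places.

lx = nx/n0 = nx/600: 1, 0.67, 0.43, 0.28, 0.17, 0.11
q_4 = (l_4 − l_5) / l_4 = (0.17 − 0.11) / 0.17
     = 0.06 / 0.17 = 0.352941… → 0.35

0.35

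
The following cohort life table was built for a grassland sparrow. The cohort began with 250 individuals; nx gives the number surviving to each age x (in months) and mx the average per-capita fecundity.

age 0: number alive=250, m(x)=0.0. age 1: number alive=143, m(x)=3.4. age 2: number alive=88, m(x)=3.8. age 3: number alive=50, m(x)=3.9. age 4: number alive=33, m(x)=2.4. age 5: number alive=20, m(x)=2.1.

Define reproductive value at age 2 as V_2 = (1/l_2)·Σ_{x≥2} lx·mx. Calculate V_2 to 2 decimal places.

7.39

lx = nx/n0 = nx/250: 1, 0.572, 0.352, 0.2, 0.132, 0.08
lx·mx for x ≥ 2: 1.3376, 0.78, 0.3168, 0.168 → sum = 2.6024
V_2 = 2.6024 / l_2 = 2.6024 / 0.352 = 7.393182… → 7.39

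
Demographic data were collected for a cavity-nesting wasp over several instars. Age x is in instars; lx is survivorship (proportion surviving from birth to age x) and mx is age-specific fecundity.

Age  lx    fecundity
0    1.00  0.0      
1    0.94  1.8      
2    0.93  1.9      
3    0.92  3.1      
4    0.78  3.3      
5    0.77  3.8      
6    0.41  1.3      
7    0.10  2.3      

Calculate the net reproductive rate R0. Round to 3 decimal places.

12.574

lx·mx by age: 0, 1.692, 1.767, 2.852, 2.574, 2.926, 0.533, 0.23
R0 = Σ lx·mx = 12.574 → 12.574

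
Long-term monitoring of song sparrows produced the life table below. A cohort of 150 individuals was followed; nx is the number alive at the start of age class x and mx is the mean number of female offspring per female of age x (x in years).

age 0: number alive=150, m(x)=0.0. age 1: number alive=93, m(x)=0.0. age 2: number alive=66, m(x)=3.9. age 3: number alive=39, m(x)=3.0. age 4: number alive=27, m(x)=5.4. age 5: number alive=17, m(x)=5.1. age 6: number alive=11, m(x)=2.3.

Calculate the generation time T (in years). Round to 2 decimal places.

3.22

lx = nx/n0 = nx/150: 1, 0.62, 0.44, 0.26, 0.18, 0.11333…, 0.07333…
lx·mx: 0, 0, 1.716, 0.78, 0.972, 0.578…, 0.168667… → R0 = 4.214667…
x·lx·mx: 0, 0, 3.432, 2.34, 3.888, 2.89…, 1.012… → Σ = 13.562…
T = 13.562… / 4.214667… = 3.217811… → 3.22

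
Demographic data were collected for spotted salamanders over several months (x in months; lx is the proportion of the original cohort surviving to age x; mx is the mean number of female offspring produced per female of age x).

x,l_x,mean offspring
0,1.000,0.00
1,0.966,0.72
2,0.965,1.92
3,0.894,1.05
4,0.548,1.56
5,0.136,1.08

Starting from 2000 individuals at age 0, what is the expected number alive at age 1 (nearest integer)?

1932

Expected survivors = N0 · l_1 = 2000 × 0.966 = 1932 → 1932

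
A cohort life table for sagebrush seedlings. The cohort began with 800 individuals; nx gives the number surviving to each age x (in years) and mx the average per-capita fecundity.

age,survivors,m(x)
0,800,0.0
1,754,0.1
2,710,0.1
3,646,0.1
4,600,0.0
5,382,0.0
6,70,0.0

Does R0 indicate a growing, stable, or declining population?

lx = nx/n0 = nx/800: 1, 0.9425, 0.8875, 0.8075, 0.75, 0.4775, 0.0875
R0 = Σ lx·mx = 0 + 0.09425 + 0.08875 + 0.08075 + 0 + 0 + 0 = 0.26375
R0 < 1, so the population is declining.

declining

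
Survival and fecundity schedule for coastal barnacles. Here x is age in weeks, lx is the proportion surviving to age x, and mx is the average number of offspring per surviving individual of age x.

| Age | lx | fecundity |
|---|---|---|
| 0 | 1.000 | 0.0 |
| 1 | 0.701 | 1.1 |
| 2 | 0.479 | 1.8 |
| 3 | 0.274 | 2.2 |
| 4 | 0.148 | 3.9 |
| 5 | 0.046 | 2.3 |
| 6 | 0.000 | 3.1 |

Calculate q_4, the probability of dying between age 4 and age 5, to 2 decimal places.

0.69

q_4 = (l_4 − l_5) / l_4 = (0.148 − 0.046) / 0.148
     = 0.102 / 0.148 = 0.689189… → 0.69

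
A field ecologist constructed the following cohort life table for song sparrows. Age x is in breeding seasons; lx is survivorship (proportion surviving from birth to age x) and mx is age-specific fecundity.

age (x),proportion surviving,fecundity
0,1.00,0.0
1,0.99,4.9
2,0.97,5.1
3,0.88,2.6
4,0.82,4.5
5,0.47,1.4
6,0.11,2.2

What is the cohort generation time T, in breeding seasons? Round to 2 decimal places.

lx·mx: 0, 4.851, 4.947, 2.288, 3.69, 0.658, 0.242 → R0 = 16.676
x·lx·mx: 0, 4.851, 9.894, 6.864, 14.76, 3.29, 1.452 → Σ = 41.111
T = 41.111 / 16.676 = 2.465279… → 2.47

2.47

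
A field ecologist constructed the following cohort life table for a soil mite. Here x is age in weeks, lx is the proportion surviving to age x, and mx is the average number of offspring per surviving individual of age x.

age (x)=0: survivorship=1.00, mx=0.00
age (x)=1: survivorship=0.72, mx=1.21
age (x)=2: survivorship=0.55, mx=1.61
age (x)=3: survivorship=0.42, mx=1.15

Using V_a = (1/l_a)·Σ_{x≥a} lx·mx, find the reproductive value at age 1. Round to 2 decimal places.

3.11

lx·mx for x ≥ 1: 0.8712, 0.8855, 0.483 → sum = 2.2397
V_1 = 2.2397 / l_1 = 2.2397 / 0.72 = 3.110694… → 3.11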